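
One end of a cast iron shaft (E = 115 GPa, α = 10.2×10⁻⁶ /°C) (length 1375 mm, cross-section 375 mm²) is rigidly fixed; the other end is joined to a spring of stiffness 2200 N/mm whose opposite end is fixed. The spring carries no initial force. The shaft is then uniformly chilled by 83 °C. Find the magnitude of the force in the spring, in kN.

If the spring were absent the shaft would shorten by αΔT L = 10.2×10⁻⁶ × 83 × 1375 = 1.164 mm.
Let P be the tensile force in the spring. The shaft extends elastically by PL/(AE) and the spring stretches by P/k; together these equal δ_free.
P [ L/(AE) + 1/k ] = δ_free → P [ 1375/(375×115×10³) + 1/(2200) ] = 1.164.
P = 1.164 / 0.0004864 = 2393 N.

P ≈ 2.39 kN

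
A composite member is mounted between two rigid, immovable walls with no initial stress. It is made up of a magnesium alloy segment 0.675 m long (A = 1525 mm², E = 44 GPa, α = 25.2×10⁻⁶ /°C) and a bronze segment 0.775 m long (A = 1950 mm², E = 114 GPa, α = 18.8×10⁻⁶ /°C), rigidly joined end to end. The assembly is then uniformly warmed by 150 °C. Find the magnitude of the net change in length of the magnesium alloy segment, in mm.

|ΔL| ≈ 0.966 mm

With the walls removed the bar would change length by δ_free = Σ αᵢΔT Lᵢ = 25.2×10⁻⁶×150×675 + 18.8×10⁻⁶×150×775 = 4.737 mm.
The walls prevent any net length change, so an axial force P (same in every segment) develops. Compatibility: P · Σ Lᵢ/(AᵢEᵢ) = δ_free.
The series flexibility is Σ Lᵢ/(AᵢEᵢ) = 675/(1525×44×10³) + 775/(1950×114×10³) = 1.355×10⁻⁵ mm/N.
So P = 4.737 / 1.355×10⁻⁵ = 349.7 kN, compressive.
For the magnesium alloy segment, free thermal change = 25.2×10⁻⁶×150×675 = 2.551 mm and elastic change from P = 349700×675/(1525×44×10³) = 3.518 mm; these oppose, so the net change is 0.966 mm (segment shortens).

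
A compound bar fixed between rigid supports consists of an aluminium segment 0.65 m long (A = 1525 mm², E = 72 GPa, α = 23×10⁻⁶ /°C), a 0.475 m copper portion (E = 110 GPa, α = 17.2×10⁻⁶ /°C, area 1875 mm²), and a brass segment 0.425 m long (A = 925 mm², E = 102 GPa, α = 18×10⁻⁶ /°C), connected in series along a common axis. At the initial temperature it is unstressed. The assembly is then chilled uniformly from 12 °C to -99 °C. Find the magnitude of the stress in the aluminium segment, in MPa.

With the walls removed the bar would change length by δ_free = Σ αᵢΔT Lᵢ = 23×10⁻⁶×111×650 + 17.2×10⁻⁶×111×475 + 18×10⁻⁶×111×425 = 3.415 mm.
The walls prevent any net length change, so an axial force P (same in every segment) develops. Compatibility: P · Σ Lᵢ/(AᵢEᵢ) = δ_free.
The series flexibility is Σ Lᵢ/(AᵢEᵢ) = 650/(1525×72×10³) + 475/(1875×110×10³) + 425/(925×102×10³) = 1.273×10⁻⁵ mm/N.
Hence P = δ_free / Σ(L/AE) = 3.415/1.273×10⁻⁵ = 268.4 kN (tensile).
σ_{aluminium} = P / A = 268400 / 1525 = 176 MPa.

σ ≈ 176 MPa (tensile)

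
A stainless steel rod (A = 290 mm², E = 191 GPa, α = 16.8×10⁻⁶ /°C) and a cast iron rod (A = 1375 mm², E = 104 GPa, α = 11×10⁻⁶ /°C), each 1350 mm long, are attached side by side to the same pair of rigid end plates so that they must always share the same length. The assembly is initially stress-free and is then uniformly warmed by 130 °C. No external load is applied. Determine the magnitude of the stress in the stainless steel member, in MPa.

Both members must finish at the same length. With the larger α, the stainless steel tends to over-expand; the plates restrain it, putting the stainless steel in compression and the cast iron in tension. With no external load the two internal forces are equal and opposite, magnitude P.
Setting the final lengths equal and cancelling L: (α₁ − α₂)ΔT = P/(A₁E₁) + P/(A₂E₂).
|α₁ − α₂|·ΔT = 5.8×10⁻⁶ × 130 = 0.000754.
1/(A₁E₁) + 1/(A₂E₂) = 1/(290×191×10³) + 1/(1375×104×10³) = 2.505×10⁻⁸ N⁻¹.
P = 0.000754 / 2.505×10⁻⁸ = 30100 N = 30.1 kN.
σ_{stainless steel} = P/A₁ = 30100/290 = 103.8 MPa, compressive.

σ ≈ 104 MPa (compressive)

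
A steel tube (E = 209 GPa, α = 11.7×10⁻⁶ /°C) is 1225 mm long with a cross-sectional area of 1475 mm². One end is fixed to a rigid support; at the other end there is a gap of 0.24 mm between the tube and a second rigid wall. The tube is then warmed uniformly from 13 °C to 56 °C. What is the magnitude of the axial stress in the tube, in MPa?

σ ≈ 64.2 MPa (compressive)

Free thermal elongation = αΔT L = 11.7×10⁻⁶ × 43 × 1225 = 0.6163 mm.
This exceeds the 0.24 mm gap, so the wall pushes back. The portion of expansion that must be recovered elastically is δ_free − gap = 0.6163 − 0.24 = 0.3763 mm.
So σ = E(δ_free − g)/L = 209×10³ × 0.3763/1225 = 64.2 MPa.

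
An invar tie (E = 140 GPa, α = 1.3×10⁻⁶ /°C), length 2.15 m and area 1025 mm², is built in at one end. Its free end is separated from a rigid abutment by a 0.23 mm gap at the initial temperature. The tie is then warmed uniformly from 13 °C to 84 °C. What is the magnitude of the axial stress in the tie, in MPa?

Free thermal elongation = αΔT L = 1.3×10⁻⁶ × 71 × 2150 = 0.1984 mm.
This is smaller than the 0.23 mm clearance, so the tie expands freely without reaching the stop — the stress is zero.

σ ≈ 0 MPa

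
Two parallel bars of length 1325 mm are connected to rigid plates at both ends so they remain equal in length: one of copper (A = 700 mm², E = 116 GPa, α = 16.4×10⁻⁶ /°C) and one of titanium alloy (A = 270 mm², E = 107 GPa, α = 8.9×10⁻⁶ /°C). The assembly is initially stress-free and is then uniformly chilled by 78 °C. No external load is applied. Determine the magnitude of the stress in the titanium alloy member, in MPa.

The copper has the larger α, so on cooling it would change length more than the titanium alloy if both were free. The rigid plates force a common final length, so the copper is put into tension and the titanium alloy into compression, with equal and opposite forces P (no external load).
Setting the final lengths equal and cancelling L: (α₁ − α₂)ΔT = P/(A₁E₁) + P/(A₂E₂).
|α₁ − α₂|·ΔT = 7.5×10⁻⁶ × 78 = 0.000585.
1/(A₁E₁) + 1/(A₂E₂) = 1/(700×116×10³) + 1/(270×107×10³) = 4.693×10⁻⁸ N⁻¹.
So P = 0.000585 / 4.693×10⁻⁸ = 12.47 kN.
σ_{titanium alloy} = P/A₂ = 12470/270 = 46.17 MPa, compressive.

σ ≈ 46.2 MPa (compressive)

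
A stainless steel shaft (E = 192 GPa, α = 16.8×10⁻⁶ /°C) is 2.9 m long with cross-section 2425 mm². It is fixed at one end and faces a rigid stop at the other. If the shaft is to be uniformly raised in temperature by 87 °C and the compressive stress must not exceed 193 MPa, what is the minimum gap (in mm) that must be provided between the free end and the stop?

g ≈ 1.32 mm

With no wall the shaft would lengthen by αΔT L = 16.8×10⁻⁶ × 87 × 2900 = 4.239 mm.
At the allowable stress the elastic shortening the wall may impose is σL/E = 193 × 2900 / (192×10³) = 2.915 mm.
The gap must absorb the remainder: g_min = 4.239 − 2.915 = 1.324 mm.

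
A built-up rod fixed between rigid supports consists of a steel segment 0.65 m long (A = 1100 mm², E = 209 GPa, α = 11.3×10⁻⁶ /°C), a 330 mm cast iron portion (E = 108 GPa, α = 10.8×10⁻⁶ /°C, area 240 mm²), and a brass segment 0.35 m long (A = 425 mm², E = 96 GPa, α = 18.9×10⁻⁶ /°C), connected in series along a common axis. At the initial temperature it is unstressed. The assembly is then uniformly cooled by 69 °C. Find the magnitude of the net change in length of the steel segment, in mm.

If the supports were absent, the total length change would be Σ αᵢΔT Lᵢ = 11.3×10⁻⁶×69×650 + 10.8×10⁻⁶×69×330 + 18.9×10⁻⁶×69×350 = 1.209 mm.
The walls prevent any net length change, so an axial force P (same in every segment) develops. Compatibility: P · Σ Lᵢ/(AᵢEᵢ) = δ_free.
The series flexibility is Σ Lᵢ/(AᵢEᵢ) = 650/(1100×209×10³) + 330/(240×108×10³) + 350/(425×96×10³) = 2.414×10⁻⁵ mm/N.
Hence P = δ_free / Σ(L/AE) = 1.209/2.414×10⁻⁵ = 50.1 kN (tensile).
For the steel segment, free thermal change = 11.3×10⁻⁶×69×650 = 0.5068 mm and elastic change from P = 50100×650/(1100×209×10³) = 0.1416 mm; these oppose, so the net change is 0.365 mm (segment shortens).

|ΔL| ≈ 0.365 mm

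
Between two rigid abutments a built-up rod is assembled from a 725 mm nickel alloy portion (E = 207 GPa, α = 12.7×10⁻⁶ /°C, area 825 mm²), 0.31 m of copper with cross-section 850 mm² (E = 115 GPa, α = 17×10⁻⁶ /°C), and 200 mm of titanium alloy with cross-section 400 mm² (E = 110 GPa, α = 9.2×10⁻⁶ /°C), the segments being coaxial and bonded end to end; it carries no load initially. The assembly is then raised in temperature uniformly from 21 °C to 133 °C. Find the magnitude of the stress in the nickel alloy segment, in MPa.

σ ≈ 185 MPa (compressive)

If the supports were absent, the total length change would be Σ αᵢΔT Lᵢ = 12.7×10⁻⁶×112×725 + 17×10⁻⁶×112×310 + 9.2×10⁻⁶×112×200 = 1.828 mm.
The walls prevent any net length change, so an axial force P (same in every segment) develops. Compatibility: P · Σ Lᵢ/(AᵢEᵢ) = δ_free.
Σ Lᵢ/(AᵢEᵢ) = 725/(825×207×10³) + 310/(850×115×10³) + 200/(400×110×10³) = 1.196×10⁻⁵ mm/N.
P = 1.828 / 1.196×10⁻⁵ = 152800 N = 152.8 kN, compressive.
σ_{nickel alloy} = P / A = 152800 / 825 = 185.2 MPa.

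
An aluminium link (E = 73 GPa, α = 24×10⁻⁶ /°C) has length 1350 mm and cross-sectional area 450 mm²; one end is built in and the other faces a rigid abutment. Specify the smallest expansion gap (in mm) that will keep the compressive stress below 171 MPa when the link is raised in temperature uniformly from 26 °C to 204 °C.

With no wall the link would lengthen by αΔT L = 24×10⁻⁶ × 178 × 1350 = 5.767 mm.
At the allowable stress the elastic shortening the wall may impose is σL/E = 171 × 1350 / (73×10³) = 3.162 mm.
The gap must absorb the remainder: g_min = 5.767 − 3.162 = 2.605 mm.

g ≈ 2.6 mm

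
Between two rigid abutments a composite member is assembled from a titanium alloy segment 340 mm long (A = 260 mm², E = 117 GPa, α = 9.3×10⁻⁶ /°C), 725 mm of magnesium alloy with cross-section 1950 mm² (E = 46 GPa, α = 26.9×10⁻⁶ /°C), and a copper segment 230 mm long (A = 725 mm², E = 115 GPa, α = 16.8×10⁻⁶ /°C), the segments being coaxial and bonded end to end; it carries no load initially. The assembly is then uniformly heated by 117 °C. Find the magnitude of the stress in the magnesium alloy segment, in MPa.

σ ≈ 72.3 MPa (compressive)

If the supports were absent, the total length change would be Σ αᵢΔT Lᵢ = 9.3×10⁻⁶×117×340 + 26.9×10⁻⁶×117×725 + 16.8×10⁻⁶×117×230 = 3.104 mm.
The rigid supports impose zero overall length change; the single axial force P common to all segments must satisfy P Σ Lᵢ/(AᵢEᵢ) = δ_free.
The series flexibility is Σ Lᵢ/(AᵢEᵢ) = 340/(260×117×10³) + 725/(1950×46×10³) + 230/(725×115×10³) = 2.202×10⁻⁵ mm/N.
P = 3.104 / 2.202×10⁻⁵ = 141000 N = 141 kN, compressive.
σ_{magnesium alloy} = P / A = 141000 / 1950 = 72.29 MPa.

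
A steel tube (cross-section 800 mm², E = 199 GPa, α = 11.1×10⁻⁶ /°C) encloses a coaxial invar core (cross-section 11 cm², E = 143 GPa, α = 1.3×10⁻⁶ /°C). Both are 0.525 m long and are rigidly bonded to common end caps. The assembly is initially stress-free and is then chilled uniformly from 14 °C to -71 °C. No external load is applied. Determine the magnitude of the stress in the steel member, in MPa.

σ ≈ 82.4 MPa (tensile)

Both members must finish at the same length. With the larger α, the steel tends to over-contract; the plates restrain it, putting the steel in tension and the invar in compression. With no external load the two internal forces are equal and opposite, magnitude P.
Equating the net (thermal + elastic) strains gives |α₁ − α₂|·ΔT = P·[1/(A₁E₁) + 1/(A₂E₂)].
|α₁ − α₂|·ΔT = 9.8×10⁻⁶ × 85 = 0.000833.
1/(A₁E₁) + 1/(A₂E₂) = 1/(800×199×10³) + 1/(1100×143×10³) = 1.264×10⁻⁸ N⁻¹.
So P = 0.000833 / 1.264×10⁻⁸ = 65.91 kN.
σ_{steel} = P/A₁ = 65910/800 = 82.39 MPa, tensile.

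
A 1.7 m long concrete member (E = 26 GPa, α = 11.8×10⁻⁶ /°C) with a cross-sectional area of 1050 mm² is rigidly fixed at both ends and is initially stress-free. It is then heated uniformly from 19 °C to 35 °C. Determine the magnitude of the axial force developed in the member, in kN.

Full restraint means ε = 0, so the stress is σ = EαΔT = 26×10³ × 11.8×10⁻⁶ × 16 = 4.909 MPa.
P = AEαΔT = 1050 × 26×10³ × 11.8×10⁻⁶ × 16 = 5.154 kN (compressive).

P ≈ 5.15 kN (compressive)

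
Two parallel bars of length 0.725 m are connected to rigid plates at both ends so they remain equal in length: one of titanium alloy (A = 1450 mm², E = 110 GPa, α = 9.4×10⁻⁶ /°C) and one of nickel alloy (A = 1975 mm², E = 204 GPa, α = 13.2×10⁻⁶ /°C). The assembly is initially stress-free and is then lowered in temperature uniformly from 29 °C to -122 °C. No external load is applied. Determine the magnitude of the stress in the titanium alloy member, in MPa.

σ ≈ 45.2 MPa (compressive)

The nickel alloy has the larger α, so on cooling it would change length more than the titanium alloy if both were free. The rigid plates force a common final length, so the nickel alloy is put into tension and the titanium alloy into compression, with equal and opposite forces P (no external load).
Equating the net (thermal + elastic) strains gives |α₁ − α₂|·ΔT = P·[1/(A₁E₁) + 1/(A₂E₂)].
|α₁ − α₂|·ΔT = 3.8×10⁻⁶ × 151 = 0.0005738.
1/(A₁E₁) + 1/(A₂E₂) = 1/(1450×110×10³) + 1/(1975×204×10³) = 8.752×10⁻⁹ N⁻¹.
P = 0.0005738 / 8.752×10⁻⁹ = 65570 N = 65.57 kN.
σ_{titanium alloy} = P/A₁ = 65570/1450 = 45.22 MPa, compressive.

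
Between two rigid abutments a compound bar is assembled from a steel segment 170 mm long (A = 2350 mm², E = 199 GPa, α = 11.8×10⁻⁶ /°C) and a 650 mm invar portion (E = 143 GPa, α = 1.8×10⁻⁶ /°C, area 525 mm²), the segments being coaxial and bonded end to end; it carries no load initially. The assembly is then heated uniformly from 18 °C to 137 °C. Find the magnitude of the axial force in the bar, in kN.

P ≈ 41.9 kN (compressive)

With the walls removed the bar would change length by δ_free = Σ αᵢΔT Lᵢ = 11.8×10⁻⁶×119×170 + 1.8×10⁻⁶×119×650 = 0.3779 mm.
The walls prevent any net length change, so an axial force P (same in every segment) develops. Compatibility: P · Σ Lᵢ/(AᵢEᵢ) = δ_free.
Σ Lᵢ/(AᵢEᵢ) = 170/(2350×199×10³) + 650/(525×143×10³) = 9.022×10⁻⁶ mm/N.
P = 0.3779 / 9.022×10⁻⁶ = 41890 N = 41.89 kN, compressive.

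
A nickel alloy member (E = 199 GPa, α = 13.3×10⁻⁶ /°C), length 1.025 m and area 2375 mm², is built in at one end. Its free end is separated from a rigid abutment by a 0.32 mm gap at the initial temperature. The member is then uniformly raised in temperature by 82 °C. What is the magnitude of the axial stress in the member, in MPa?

σ ≈ 155 MPa (compressive)

Free thermal elongation = αΔT L = 13.3×10⁻⁶ × 82 × 1025 = 1.118 mm.
This exceeds the 0.32 mm gap, so the wall pushes back. The portion of expansion that must be recovered elastically is δ_free − gap = 1.118 − 0.32 = 0.7979 mm.
So σ = E(δ_free − g)/L = 199×10³ × 0.7979/1025 = 154.9 MPa.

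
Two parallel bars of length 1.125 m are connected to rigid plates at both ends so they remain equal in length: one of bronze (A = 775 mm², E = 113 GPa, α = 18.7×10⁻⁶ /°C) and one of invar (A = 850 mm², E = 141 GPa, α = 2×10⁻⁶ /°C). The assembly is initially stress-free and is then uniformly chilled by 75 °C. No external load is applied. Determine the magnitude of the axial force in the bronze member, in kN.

P ≈ 63.4 kN (tensile in the bronze)

Equilibrium of a rigid end plate with no external load gives equal and opposite internal forces ±P in the two members. Since α_{bronze} > α_{invar}, cooling drives the bronze into tension and the invar into compression.
Setting the final lengths equal and cancelling L: (α₁ − α₂)ΔT = P/(A₁E₁) + P/(A₂E₂).
|α₁ − α₂|·ΔT = 16.7×10⁻⁶ × 75 = 0.001252.
1/(A₁E₁) + 1/(A₂E₂) = 1/(775×113×10³) + 1/(850×141×10³) = 1.976×10⁻⁸ N⁻¹.
So P = 0.001252 / 1.976×10⁻⁸ = 63.38 kN.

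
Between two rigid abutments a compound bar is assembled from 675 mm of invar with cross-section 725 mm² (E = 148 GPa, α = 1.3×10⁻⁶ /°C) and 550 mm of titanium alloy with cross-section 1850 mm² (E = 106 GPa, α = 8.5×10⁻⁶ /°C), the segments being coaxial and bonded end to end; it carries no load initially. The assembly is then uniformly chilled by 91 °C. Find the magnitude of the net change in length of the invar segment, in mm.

|ΔL| ≈ 0.27 mm

If the supports were absent, the total length change would be Σ αᵢΔT Lᵢ = 1.3×10⁻⁶×91×675 + 8.5×10⁻⁶×91×550 = 0.5053 mm.
The rigid supports impose zero overall length change; the single axial force P common to all segments must satisfy P Σ Lᵢ/(AᵢEᵢ) = δ_free.
The series flexibility is Σ Lᵢ/(AᵢEᵢ) = 675/(725×148×10³) + 550/(1850×106×10³) = 9.095×10⁻⁶ mm/N.
So P = 0.5053 / 9.095×10⁻⁶ = 55.55 kN, tensile.
For the invar segment, free thermal change = 1.3×10⁻⁶×91×675 = 0.07985 mm and elastic change from P = 55550×675/(725×148×10³) = 0.3495 mm; these oppose, so the net change is 0.27 mm (segment lengthens).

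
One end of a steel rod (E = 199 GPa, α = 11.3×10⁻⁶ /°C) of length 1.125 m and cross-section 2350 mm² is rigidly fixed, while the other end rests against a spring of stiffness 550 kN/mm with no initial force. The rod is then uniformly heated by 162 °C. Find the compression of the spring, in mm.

δ ≈ 0.886 mm

Free thermal expansion: δ_free = αΔT L = 11.3×10⁻⁶ × 162 × 1125 = 2.059 mm.
With a force P in the spring, the elastic change of the rod is PL/(AE) and that of the spring is P/k; compatibility requires their sum to equal δ_free.
So P = δ_free / [L/(AE) + 1/k] = 2.059 / [ 1125/(2350×199×10³) + 1/(550×10³) ].
P = 2.059 / 4.224×10⁻⁶ = 487600 N.
Spring compression = P/k = 487600/(550×10³) = 0.8865 mm.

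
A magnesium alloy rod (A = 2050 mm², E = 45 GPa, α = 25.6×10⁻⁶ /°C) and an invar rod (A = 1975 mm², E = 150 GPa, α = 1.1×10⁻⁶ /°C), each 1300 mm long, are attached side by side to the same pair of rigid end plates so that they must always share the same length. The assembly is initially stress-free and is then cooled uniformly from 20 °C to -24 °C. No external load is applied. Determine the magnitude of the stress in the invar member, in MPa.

σ ≈ 38.4 MPa (compressive)

The magnesium alloy has the larger α, so on cooling it would change length more than the invar if both were free. The rigid plates force a common final length, so the magnesium alloy is put into tension and the invar into compression, with equal and opposite forces P (no external load).
Setting the final lengths equal and cancelling L: (α₁ − α₂)ΔT = P/(A₁E₁) + P/(A₂E₂).
|α₁ − α₂|·ΔT = 24.5×10⁻⁶ × 44 = 0.001078.
1/(A₁E₁) + 1/(A₂E₂) = 1/(2050×45×10³) + 1/(1975×150×10³) = 1.422×10⁻⁸ N⁻¹.
P = 0.001078 / 1.422×10⁻⁸ = 75830 N = 75.83 kN.
σ_{invar} = P/A₂ = 75830/1975 = 38.4 MPa, compressive.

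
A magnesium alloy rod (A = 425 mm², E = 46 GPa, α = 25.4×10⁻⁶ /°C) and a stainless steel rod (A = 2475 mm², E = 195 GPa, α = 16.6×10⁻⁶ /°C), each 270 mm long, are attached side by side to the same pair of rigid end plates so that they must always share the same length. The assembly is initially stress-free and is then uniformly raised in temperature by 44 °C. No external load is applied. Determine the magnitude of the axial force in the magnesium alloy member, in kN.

P ≈ 7.28 kN (compressive in the magnesium alloy)

The magnesium alloy has the larger α, so on heating it would change length more than the stainless steel if both were free. The rigid plates force a common final length, so the magnesium alloy is put into compression and the stainless steel into tension, with equal and opposite forces P (no external load).
Compatibility of the two members (thermal + elastic change equal): (α₁ − α₂)ΔT = P·[1/(A₁E₁) + 1/(A₂E₂)].
|α₁ − α₂|·ΔT = 8.8×10⁻⁶ × 44 = 0.0003872.
1/(A₁E₁) + 1/(A₂E₂) = 1/(425×46×10³) + 1/(2475×195×10³) = 5.322×10⁻⁸ N⁻¹.
P = 0.0003872 / 5.322×10⁻⁸ = 7275 N = 7.275 kN.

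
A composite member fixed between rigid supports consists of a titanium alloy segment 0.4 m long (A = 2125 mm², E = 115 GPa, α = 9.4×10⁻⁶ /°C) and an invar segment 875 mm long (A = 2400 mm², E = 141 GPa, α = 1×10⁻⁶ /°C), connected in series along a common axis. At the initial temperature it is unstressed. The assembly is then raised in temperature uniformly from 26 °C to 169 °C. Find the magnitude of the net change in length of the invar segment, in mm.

|ΔL| ≈ 0.281 mm

With the walls removed the bar would change length by δ_free = Σ αᵢΔT Lᵢ = 9.4×10⁻⁶×143×400 + 1×10⁻⁶×143×875 = 0.6628 mm.
The rigid supports impose zero overall length change; the single axial force P common to all segments must satisfy P Σ Lᵢ/(AᵢEᵢ) = δ_free.
The series flexibility is Σ Lᵢ/(AᵢEᵢ) = 400/(2125×115×10³) + 875/(2400×141×10³) = 4.223×10⁻⁶ mm/N.
Hence P = δ_free / Σ(L/AE) = 0.6628/4.223×10⁻⁶ = 157 kN (compressive).
For the invar segment, free thermal change = 1×10⁻⁶×143×875 = 0.1251 mm and elastic change from P = 157000×875/(2400×141×10³) = 0.4059 mm; these oppose, so the net change is 0.281 mm (segment shortens).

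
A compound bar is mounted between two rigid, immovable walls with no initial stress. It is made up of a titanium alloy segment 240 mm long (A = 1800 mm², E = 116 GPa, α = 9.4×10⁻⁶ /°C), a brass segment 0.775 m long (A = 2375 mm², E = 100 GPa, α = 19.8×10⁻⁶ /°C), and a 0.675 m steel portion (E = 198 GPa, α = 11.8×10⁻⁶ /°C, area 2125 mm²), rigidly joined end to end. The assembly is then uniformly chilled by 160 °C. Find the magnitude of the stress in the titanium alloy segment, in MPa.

With the walls removed the bar would change length by δ_free = Σ αᵢΔT Lᵢ = 9.4×10⁻⁶×160×240 + 19.8×10⁻⁶×160×775 + 11.8×10⁻⁶×160×675 = 4.091 mm.
Since the ends are fixed, an axial force P builds up, equal in every segment, with P · Σ Lᵢ/(AᵢEᵢ) = δ_free.
The series flexibility is Σ Lᵢ/(AᵢEᵢ) = 240/(1800×116×10³) + 775/(2375×100×10³) + 675/(2125×198×10³) = 6.017×10⁻⁶ mm/N.
P = 4.091 / 6.017×10⁻⁶ = 679800 N = 679.8 kN, tensile.
σ_{titanium alloy} = P / A = 679800 / 1800 = 377.7 MPa.

σ ≈ 378 MPa (tensile)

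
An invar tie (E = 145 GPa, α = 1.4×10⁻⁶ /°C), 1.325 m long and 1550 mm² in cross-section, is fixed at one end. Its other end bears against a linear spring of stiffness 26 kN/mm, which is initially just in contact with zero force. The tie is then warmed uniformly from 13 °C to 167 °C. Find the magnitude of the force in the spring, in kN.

Free thermal expansion: δ_free = αΔT L = 1.4×10⁻⁶ × 154 × 1325 = 0.2857 mm.
With a force P in the spring, the elastic change of the tie is PL/(AE) and that of the spring is P/k; compatibility requires their sum to equal δ_free.
P [ L/(AE) + 1/k ] = δ_free → P [ 1325/(1550×145×10³) + 1/(26×10³) ] = 0.2857.
P = 0.2857 / 4.436×10⁻⁵ = 6440 N.

P ≈ 6.44 kN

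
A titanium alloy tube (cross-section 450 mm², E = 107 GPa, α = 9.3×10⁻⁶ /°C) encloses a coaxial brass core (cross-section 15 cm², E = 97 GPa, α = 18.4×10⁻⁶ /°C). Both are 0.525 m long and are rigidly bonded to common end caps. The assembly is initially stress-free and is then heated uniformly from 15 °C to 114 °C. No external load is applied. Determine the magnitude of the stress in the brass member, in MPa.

σ ≈ 21.7 MPa (compressive)

Both members must finish at the same length. With the larger α, the brass tends to over-expand; the plates restrain it, putting the brass in compression and the titanium alloy in tension. With no external load the two internal forces are equal and opposite, magnitude P.
Equating the net (thermal + elastic) strains gives |α₁ − α₂|·ΔT = P·[1/(A₁E₁) + 1/(A₂E₂)].
|α₁ − α₂|·ΔT = 9.1×10⁻⁶ × 99 = 0.0009009.
1/(A₁E₁) + 1/(A₂E₂) = 1/(450×107×10³) + 1/(1500×97×10³) = 2.764×10⁻⁸ N⁻¹.
So P = 0.0009009 / 2.764×10⁻⁸ = 32.59 kN.
σ_{brass} = P/A₂ = 32590/1500 = 21.73 MPa, compressive.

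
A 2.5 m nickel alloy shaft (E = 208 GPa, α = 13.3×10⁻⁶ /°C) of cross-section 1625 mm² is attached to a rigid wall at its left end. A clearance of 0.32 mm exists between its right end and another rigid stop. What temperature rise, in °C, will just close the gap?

The gap closes when αΔT L = 0.32 mm, since the shaft is still unstressed at that instant.
ΔT = 0.32 / (13.3×10⁻⁶ × 2500) = 9.624 °C.

ΔT ≈ 9.62 °C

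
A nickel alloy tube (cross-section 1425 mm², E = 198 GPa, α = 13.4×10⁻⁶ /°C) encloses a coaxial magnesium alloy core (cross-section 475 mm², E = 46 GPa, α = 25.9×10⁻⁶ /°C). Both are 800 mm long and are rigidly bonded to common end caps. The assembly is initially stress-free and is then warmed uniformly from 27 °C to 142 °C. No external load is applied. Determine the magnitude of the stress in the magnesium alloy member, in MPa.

σ ≈ 61.4 MPa (compressive)

Both members must finish at the same length. With the larger α, the magnesium alloy tends to over-expand; the plates restrain it, putting the magnesium alloy in compression and the nickel alloy in tension. With no external load the two internal forces are equal and opposite, magnitude P.
Compatibility of the two members (thermal + elastic change equal): (α₁ − α₂)ΔT = P·[1/(A₁E₁) + 1/(A₂E₂)].
|α₁ − α₂|·ΔT = 12.5×10⁻⁶ × 115 = 0.001437.
1/(A₁E₁) + 1/(A₂E₂) = 1/(1425×198×10³) + 1/(475×46×10³) = 4.931×10⁻⁸ N⁻¹.
So P = 0.001437 / 4.931×10⁻⁸ = 29.15 kN.
σ_{magnesium alloy} = P/A₂ = 29150/475 = 61.37 MPa, compressive.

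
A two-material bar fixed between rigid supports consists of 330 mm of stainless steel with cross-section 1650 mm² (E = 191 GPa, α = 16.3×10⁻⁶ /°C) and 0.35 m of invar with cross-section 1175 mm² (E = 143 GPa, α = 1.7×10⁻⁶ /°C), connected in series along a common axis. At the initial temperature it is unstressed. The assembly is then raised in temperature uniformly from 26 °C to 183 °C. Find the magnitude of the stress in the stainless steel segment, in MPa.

σ ≈ 182 MPa (compressive)

Free thermal expansion of the whole bar: Σ αᵢΔT Lᵢ = 16.3×10⁻⁶×157×330 + 1.7×10⁻⁶×157×350 = 0.9379 mm.
The walls prevent any net length change, so an axial force P (same in every segment) develops. Compatibility: P · Σ Lᵢ/(AᵢEᵢ) = δ_free.
Σ Lᵢ/(AᵢEᵢ) = 330/(1650×191×10³) + 350/(1175×143×10³) = 3.13×10⁻⁶ mm/N.
So P = 0.9379 / 3.13×10⁻⁶ = 299.6 kN, compressive.
σ_{stainless steel} = P / A = 299600 / 1650 = 181.6 MPa.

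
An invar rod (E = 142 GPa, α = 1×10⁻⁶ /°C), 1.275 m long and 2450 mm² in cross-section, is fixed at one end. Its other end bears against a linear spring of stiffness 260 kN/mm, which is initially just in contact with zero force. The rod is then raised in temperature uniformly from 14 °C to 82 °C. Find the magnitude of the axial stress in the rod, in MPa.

σ ≈ 4.71 MPa (compressive)

If the spring were absent the rod would lengthen by αΔT L = 1×10⁻⁶ × 68 × 1275 = 0.0867 mm.
Let P be the compressive force at the spring. The rod shortens elastically by PL/(AE) and the spring compresses by P/k; together these equal δ_free.
So P = δ_free / [L/(AE) + 1/k] = 0.0867 / [ 1275/(2450×142×10³) + 1/(260×10³) ].
P = 0.0867 / 7.511×10⁻⁶ = 11540 N.
σ = P/A = 11540/2450 = 4.711 MPa.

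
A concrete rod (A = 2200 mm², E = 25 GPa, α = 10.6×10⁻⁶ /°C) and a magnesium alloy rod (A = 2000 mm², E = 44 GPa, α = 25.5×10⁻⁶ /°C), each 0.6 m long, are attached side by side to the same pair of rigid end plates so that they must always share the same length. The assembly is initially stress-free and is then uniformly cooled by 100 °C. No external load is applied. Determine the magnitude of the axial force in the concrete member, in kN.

The magnesium alloy has the larger α, so on cooling it would change length more than the concrete if both were free. The rigid plates force a common final length, so the magnesium alloy is put into tension and the concrete into compression, with equal and opposite forces P (no external load).
Equating the net (thermal + elastic) strains gives |α₁ − α₂|·ΔT = P·[1/(A₁E₁) + 1/(A₂E₂)].
|α₁ − α₂|·ΔT = 14.9×10⁻⁶ × 100 = 0.00149.
1/(A₁E₁) + 1/(A₂E₂) = 1/(2200×25×10³) + 1/(2000×44×10³) = 2.955×10⁻⁸ N⁻¹.
P = 0.00149 / 2.955×10⁻⁸ = 50430 N = 50.43 kN.

P ≈ 50.4 kN (compressive in the concrete)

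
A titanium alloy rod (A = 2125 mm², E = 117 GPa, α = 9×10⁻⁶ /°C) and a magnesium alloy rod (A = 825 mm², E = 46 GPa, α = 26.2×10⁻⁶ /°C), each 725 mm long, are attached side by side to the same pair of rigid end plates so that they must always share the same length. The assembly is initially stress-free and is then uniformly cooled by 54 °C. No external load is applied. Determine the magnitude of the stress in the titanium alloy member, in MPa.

σ ≈ 14.4 MPa (compressive)

Equilibrium of a rigid end plate with no external load gives equal and opposite internal forces ±P in the two members. Since α_{magnesium alloy} > α_{titanium alloy}, cooling drives the magnesium alloy into tension and the titanium alloy into compression.
Equating the net (thermal + elastic) strains gives |α₁ − α₂|·ΔT = P·[1/(A₁E₁) + 1/(A₂E₂)].
|α₁ − α₂|·ΔT = 17.2×10⁻⁶ × 54 = 0.0009288.
1/(A₁E₁) + 1/(A₂E₂) = 1/(2125×117×10³) + 1/(825×46×10³) = 3.037×10⁻⁸ N⁻¹.
P = 0.0009288 / 3.037×10⁻⁸ = 30580 N = 30.58 kN.
σ_{titanium alloy} = P/A₁ = 30580/2125 = 14.39 MPa, compressive.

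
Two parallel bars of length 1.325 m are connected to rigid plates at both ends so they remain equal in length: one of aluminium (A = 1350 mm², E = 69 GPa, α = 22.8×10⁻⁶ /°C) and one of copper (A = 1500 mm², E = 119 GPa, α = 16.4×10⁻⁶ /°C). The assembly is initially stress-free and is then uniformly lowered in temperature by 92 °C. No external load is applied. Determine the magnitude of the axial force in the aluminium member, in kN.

P ≈ 36 kN (tensile in the aluminium)

Equilibrium of a rigid end plate with no external load gives equal and opposite internal forces ±P in the two members. Since α_{aluminium} > α_{copper}, cooling drives the aluminium into tension and the copper into compression.
Compatibility of the two members (thermal + elastic change equal): (α₁ − α₂)ΔT = P·[1/(A₁E₁) + 1/(A₂E₂)].
|α₁ − α₂|·ΔT = 6.4×10⁻⁶ × 92 = 0.0005888.
1/(A₁E₁) + 1/(A₂E₂) = 1/(1350×69×10³) + 1/(1500×119×10³) = 1.634×10⁻⁸ N⁻¹.
So P = 0.0005888 / 1.634×10⁻⁸ = 36.04 kN.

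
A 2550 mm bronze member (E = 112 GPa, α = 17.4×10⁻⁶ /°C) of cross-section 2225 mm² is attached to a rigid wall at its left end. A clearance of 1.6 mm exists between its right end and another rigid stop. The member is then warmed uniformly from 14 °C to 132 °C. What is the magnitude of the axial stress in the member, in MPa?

If the wall were absent the member would grow by αΔT L = 17.4×10⁻⁶ × 118 × 2550 = 5.236 mm.
This exceeds the 1.6 mm gap, so the wall pushes back. The portion of expansion that must be recovered elastically is δ_free − gap = 5.236 − 1.6 = 3.636 mm.
So σ = E(δ_free − g)/L = 112×10³ × 3.636/2550 = 159.7 MPa.

σ ≈ 160 MPa (compressive)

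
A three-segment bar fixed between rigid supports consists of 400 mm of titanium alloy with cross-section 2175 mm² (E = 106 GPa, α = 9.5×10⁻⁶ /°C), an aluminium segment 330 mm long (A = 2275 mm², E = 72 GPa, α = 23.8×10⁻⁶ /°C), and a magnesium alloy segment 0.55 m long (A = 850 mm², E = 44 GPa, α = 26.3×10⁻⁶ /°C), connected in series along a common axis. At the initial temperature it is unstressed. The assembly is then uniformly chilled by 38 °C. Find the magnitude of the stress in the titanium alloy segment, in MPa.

Free thermal contraction of the whole bar: Σ αᵢΔT Lᵢ = 9.5×10⁻⁶×38×400 + 23.8×10⁻⁶×38×330 + 26.3×10⁻⁶×38×550 = 0.9925 mm.
The walls prevent any net length change, so an axial force P (same in every segment) develops. Compatibility: P · Σ Lᵢ/(AᵢEᵢ) = δ_free.
The series flexibility is Σ Lᵢ/(AᵢEᵢ) = 400/(2175×106×10³) + 330/(2275×72×10³) + 550/(850×44×10³) = 1.846×10⁻⁵ mm/N.
P = 0.9925 / 1.846×10⁻⁵ = 53780 N = 53.78 kN, tensile.
σ_{titanium alloy} = P / A = 53780 / 2175 = 24.73 MPa.

σ ≈ 24.7 MPa (tensile)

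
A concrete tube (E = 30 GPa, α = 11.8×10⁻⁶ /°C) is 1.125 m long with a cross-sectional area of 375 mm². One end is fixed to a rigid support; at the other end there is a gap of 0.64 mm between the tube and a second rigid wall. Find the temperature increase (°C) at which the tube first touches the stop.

ΔT ≈ 48.2 °C

The gap closes when αΔT L = 0.64 mm, since the tube is still unstressed at that instant.
ΔT = 0.64 / (11.8×10⁻⁶ × 1125) = 48.21 °C.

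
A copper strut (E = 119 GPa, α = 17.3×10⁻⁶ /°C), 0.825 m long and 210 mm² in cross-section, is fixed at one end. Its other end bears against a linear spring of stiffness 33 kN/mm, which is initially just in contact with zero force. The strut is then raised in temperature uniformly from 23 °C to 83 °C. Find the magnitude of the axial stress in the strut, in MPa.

Free thermal expansion: δ_free = αΔT L = 17.3×10⁻⁶ × 60 × 825 = 0.8564 mm.
With a force P in the spring, the elastic change of the strut is PL/(AE) and that of the spring is P/k; compatibility requires their sum to equal δ_free.
P [ L/(AE) + 1/k ] = δ_free → P [ 825/(210×119×10³) + 1/(33×10³) ] = 0.8564.
P = 0.8564 / 6.332×10⁻⁵ = 13520 N.
σ = P/A = 13520/210 = 64.4 MPa.

σ ≈ 64.4 MPa (compressive)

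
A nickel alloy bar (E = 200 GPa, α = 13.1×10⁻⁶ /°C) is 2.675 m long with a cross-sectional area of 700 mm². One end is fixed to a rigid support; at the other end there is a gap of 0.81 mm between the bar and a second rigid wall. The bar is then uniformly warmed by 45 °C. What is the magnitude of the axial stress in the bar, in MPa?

σ ≈ 57.3 MPa (compressive)

Unrestrained expansion: δ_free = αΔT L = 13.1×10⁻⁶ × 45 × 2675 = 1.577 mm.
The gap closes (δ_free > 0.81 mm) and the wall then resists a further 1.577 − 0.81 = 0.7669 mm of expansion.
That suppressed elongation corresponds to σ = E·Δ/L = 200×10³ × 0.7669/2675 = 57.34 MPa.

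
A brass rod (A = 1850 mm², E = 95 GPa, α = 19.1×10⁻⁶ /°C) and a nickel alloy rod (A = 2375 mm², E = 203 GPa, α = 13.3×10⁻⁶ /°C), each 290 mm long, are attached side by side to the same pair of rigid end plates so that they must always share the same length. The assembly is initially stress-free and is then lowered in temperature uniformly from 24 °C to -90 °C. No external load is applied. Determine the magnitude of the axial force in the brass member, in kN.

P ≈ 85.2 kN (tensile in the brass)

Both members must finish at the same length. With the larger α, the brass tends to over-contract; the plates restrain it, putting the brass in tension and the nickel alloy in compression. With no external load the two internal forces are equal and opposite, magnitude P.
Equating the net (thermal + elastic) strains gives |α₁ − α₂|·ΔT = P·[1/(A₁E₁) + 1/(A₂E₂)].
|α₁ − α₂|·ΔT = 5.8×10⁻⁶ × 114 = 0.0006612.
1/(A₁E₁) + 1/(A₂E₂) = 1/(1850×95×10³) + 1/(2375×203×10³) = 7.764×10⁻⁹ N⁻¹.
P = 0.0006612 / 7.764×10⁻⁹ = 85160 N = 85.16 kN.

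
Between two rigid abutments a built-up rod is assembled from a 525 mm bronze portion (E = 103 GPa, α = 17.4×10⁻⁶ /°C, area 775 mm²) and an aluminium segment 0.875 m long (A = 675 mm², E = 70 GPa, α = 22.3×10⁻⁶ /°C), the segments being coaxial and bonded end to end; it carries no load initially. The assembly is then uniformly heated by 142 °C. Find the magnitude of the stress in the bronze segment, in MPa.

If the supports were absent, the total length change would be Σ αᵢΔT Lᵢ = 17.4×10⁻⁶×142×525 + 22.3×10⁻⁶×142×875 = 4.068 mm.
The walls prevent any net length change, so an axial force P (same in every segment) develops. Compatibility: P · Σ Lᵢ/(AᵢEᵢ) = δ_free.
The series flexibility is Σ Lᵢ/(AᵢEᵢ) = 525/(775×103×10³) + 875/(675×70×10³) = 2.51×10⁻⁵ mm/N.
So P = 4.068 / 2.51×10⁻⁵ = 162.1 kN, compressive.
σ_{bronze} = P / A = 162100 / 775 = 209.2 MPa.

σ ≈ 209 MPa (compressive)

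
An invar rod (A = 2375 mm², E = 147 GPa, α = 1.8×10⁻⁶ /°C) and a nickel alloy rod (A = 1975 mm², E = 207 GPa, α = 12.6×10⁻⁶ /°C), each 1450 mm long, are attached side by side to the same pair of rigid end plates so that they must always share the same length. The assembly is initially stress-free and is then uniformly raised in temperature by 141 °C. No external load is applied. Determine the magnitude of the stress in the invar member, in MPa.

σ ≈ 121 MPa (tensile)

The nickel alloy has the larger α, so on heating it would change length more than the invar if both were free. The rigid plates force a common final length, so the nickel alloy is put into compression and the invar into tension, with equal and opposite forces P (no external load).
Compatibility of the two members (thermal + elastic change equal): (α₁ − α₂)ΔT = P·[1/(A₁E₁) + 1/(A₂E₂)].
|α₁ − α₂|·ΔT = 10.8×10⁻⁶ × 141 = 0.001523.
1/(A₁E₁) + 1/(A₂E₂) = 1/(2375×147×10³) + 1/(1975×207×10³) = 5.31×10⁻⁹ N⁻¹.
P = 0.001523 / 5.31×10⁻⁹ = 286800 N = 286.8 kN.
σ_{invar} = P/A₁ = 286800/2375 = 120.7 MPa, tensile.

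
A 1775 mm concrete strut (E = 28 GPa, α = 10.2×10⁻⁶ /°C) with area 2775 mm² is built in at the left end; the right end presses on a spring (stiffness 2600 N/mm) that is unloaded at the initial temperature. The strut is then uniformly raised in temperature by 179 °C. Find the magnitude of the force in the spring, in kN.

Free thermal expansion: δ_free = αΔT L = 10.2×10⁻⁶ × 179 × 1775 = 3.241 mm.
Let P be the compressive force at the spring. The strut shortens elastically by PL/(AE) and the spring compresses by P/k; together these equal δ_free.
P [ L/(AE) + 1/k ] = δ_free → P [ 1775/(2775×28×10³) + 1/(2600) ] = 3.241.
P = 3.241 / 0.0004075 = 7954 N.

P ≈ 7.95 kN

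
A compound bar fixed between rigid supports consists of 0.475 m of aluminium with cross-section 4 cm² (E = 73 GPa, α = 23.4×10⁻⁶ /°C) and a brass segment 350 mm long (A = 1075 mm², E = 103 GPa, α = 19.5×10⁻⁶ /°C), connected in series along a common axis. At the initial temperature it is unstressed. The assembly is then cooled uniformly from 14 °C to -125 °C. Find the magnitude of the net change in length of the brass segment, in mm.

Free thermal contraction of the whole bar: Σ αᵢΔT Lᵢ = 23.4×10⁻⁶×139×475 + 19.5×10⁻⁶×139×350 = 2.494 mm.
The walls prevent any net length change, so an axial force P (same in every segment) develops. Compatibility: P · Σ Lᵢ/(AᵢEᵢ) = δ_free.
The series flexibility is Σ Lᵢ/(AᵢEᵢ) = 475/(400×73×10³) + 350/(1075×103×10³) = 1.943×10⁻⁵ mm/N.
So P = 2.494 / 1.943×10⁻⁵ = 128.4 kN, tensile.
For the brass segment, free thermal change = 19.5×10⁻⁶×139×350 = 0.9487 mm and elastic change from P = 128400×350/(1075×103×10³) = 0.4057 mm; these oppose, so the net change is 0.543 mm (segment shortens).

|ΔL| ≈ 0.543 mm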